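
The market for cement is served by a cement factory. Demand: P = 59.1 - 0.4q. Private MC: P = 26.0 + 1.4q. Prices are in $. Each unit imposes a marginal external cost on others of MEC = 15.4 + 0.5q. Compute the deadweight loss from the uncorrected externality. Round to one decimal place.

Market equilibrium (private): 26.0 + 1.4q = 59.1 - 0.4q → q_m = 18.3889.
Social marginal cost = private MC + MEC = 41.4 + 1.9q.
Set SMC = demand: 41.4 + 1.9q = 59.1 - 0.4q → q* = 7.6957.
The welfare-loss triangle has base |q_m − q*| and height MEC(q_m) (the vertical gap between SMC and demand is zero at q* and MEC at q_m).
DWL = ½ × 10.6932 × 24.5944 = 131.4964.

DWL = $131.5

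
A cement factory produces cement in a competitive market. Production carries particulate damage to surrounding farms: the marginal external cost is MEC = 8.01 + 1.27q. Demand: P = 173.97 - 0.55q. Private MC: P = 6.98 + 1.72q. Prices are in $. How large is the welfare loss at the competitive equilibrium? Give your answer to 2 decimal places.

DWL = $1453.29

Market equilibrium (private): 6.98 + 1.72q = 173.97 - 0.55q → q_m = 73.5639.
Social marginal cost = private MC + MEC = 14.99 + 2.99q.
Set SMC = demand: 14.99 + 2.99q = 173.97 - 0.55q → q* = 44.9096.
Height of the DWL triangle at q_m is SMC(q_m) − demand(q_m) = MEC(q_m) = 101.4361.
DWL = ½ × 28.6543 × 101.4361 = 1453.2902.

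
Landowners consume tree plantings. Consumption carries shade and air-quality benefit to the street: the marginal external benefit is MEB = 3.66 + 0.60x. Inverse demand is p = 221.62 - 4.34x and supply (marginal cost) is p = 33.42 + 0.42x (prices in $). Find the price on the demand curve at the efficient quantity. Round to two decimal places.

P = $21.46

Social marginal benefit = demand + MEB = 225.28 - 3.74x.
Set SMB = MC: 225.28 - 3.74x = 33.42 + 0.42x → x* = 46.1202.
Consumer price on the demand curve at x*: 221.62 − 4.34×46.1202 = 21.4583.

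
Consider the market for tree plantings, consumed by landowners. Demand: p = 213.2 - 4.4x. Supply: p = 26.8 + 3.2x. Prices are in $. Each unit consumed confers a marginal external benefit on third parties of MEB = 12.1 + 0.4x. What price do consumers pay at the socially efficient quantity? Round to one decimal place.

Social marginal benefit = demand + MEB = 225.3 - 4.0x.
Set SMB = MC: 225.3 - 4.0x = 26.8 + 3.2x → x* = 27.5694.
Consumer price on the demand curve at x*: 213.2 − 4.4×27.5694 = 91.8946.

P = $91.9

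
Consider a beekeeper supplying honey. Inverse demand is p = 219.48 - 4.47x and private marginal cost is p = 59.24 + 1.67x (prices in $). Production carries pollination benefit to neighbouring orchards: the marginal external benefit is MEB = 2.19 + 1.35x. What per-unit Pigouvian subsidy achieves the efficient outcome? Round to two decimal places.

Social marginal cost = private MC − MEB = 57.05 + 0.32x.
Set SMC = demand: 57.05 + 0.32x = 219.48 - 4.47x → x* = 33.9102.
The Pigouvian subsidy equals MEB at x*: 2.19 + 1.35×33.9102 = 47.9688.

subsidy = $47.97 per unit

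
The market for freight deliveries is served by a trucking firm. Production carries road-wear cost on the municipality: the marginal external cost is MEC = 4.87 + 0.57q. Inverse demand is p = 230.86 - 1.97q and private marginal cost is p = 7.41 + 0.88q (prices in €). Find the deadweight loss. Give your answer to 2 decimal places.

Market equilibrium (private): 7.41 + 0.88q = 230.86 - 1.97q → q_m = 78.4035.
Social marginal cost = private MC + MEC = 12.28 + 1.45q.
Set SMC = demand: 12.28 + 1.45q = 230.86 - 1.97q → q* = 63.9123.
Between q* and q_m the wedge SMC − demand runs linearly from 0 to MEC(q_m), so the loss is a triangle.
DWL = ½ × 14.4912 × 49.5600 = 359.0919.

DWL = €359.09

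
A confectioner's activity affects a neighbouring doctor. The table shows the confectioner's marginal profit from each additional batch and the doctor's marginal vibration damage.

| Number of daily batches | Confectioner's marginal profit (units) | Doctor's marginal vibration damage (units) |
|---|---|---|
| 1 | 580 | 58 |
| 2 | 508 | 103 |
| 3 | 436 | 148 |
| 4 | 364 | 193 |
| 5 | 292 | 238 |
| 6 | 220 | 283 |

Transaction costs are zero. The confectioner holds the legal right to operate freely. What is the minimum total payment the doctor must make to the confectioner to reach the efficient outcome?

220

Left alone the confectioner would choose level 6 (marginal profit stays positive).
Efficient level: k* = 5 (marginal profit ≥ marginal vibration damage through 5).
The doctor must at least cover the confectioner's forgone profit from cutting 6→5: 220 = 220.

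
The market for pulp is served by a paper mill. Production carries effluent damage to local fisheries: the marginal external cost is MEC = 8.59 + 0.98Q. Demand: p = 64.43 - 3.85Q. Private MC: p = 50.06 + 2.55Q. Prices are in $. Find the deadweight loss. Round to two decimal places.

Market equilibrium (private): 50.06 + 2.55Q = 64.43 - 3.85Q → Q_m = 2.2453.
Social marginal cost = private MC + MEC = 58.65 + 3.53Q.
Set SMC = demand: 58.65 + 3.53Q = 64.43 - 3.85Q → Q* = 0.7832.
Height of the DWL triangle at Q_m is SMC(Q_m) − demand(Q_m) = MEC(Q_m) = 10.7904.
DWL = ½ × 1.4621 × 10.7904 = 7.8883.

DWL = $7.89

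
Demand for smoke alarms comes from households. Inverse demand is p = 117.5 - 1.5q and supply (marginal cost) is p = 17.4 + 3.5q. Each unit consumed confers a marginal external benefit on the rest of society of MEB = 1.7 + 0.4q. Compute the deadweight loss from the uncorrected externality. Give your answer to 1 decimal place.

Market equilibrium (private): 17.4 + 3.5q = 117.5 - 1.5q → q_m = 20.0200.
Social marginal benefit = demand + MEB = 119.2 - 1.1q.
Set SMB = MC: 119.2 - 1.1q = 17.4 + 3.5q → q* = 22.1304.
The loss is the area between SMB and MC from q* to q_m; with linear curves that's a triangle of height MEB(q_m).
DWL = ½ × 2.1104 × 9.7080 = 10.2439.

DWL = 10.2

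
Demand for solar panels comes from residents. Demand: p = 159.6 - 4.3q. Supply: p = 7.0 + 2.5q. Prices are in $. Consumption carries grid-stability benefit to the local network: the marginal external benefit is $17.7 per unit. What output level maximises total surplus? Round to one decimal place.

Social marginal benefit = demand + MEB = 177.3 - 4.3q.
Set SMB = MC: 177.3 - 4.3q = 7.0 + 2.5q → q* = 25.0441.

q* = 25.0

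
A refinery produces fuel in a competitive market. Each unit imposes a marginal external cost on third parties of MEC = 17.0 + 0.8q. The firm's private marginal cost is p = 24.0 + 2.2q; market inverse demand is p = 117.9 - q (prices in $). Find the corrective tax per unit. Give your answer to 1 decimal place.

tax = $32.4 per unit

Social marginal cost = private MC + MEC = 41.0 + 3.0q.
Set SMC = demand: 41.0 + 3.0q = 117.9 - q → q* = 19.2250.
The Pigouvian tax equals MEC at q*: 17.0 + 0.8×19.2250 = 32.3800.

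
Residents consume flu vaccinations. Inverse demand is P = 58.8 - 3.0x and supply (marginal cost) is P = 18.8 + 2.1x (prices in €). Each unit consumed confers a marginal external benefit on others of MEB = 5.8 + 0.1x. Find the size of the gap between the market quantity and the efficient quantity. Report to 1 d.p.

1.3 units

Market equilibrium (private): 18.8 + 2.1x = 58.8 - 3.0x → x_m = 7.8431.
Social marginal benefit = demand + MEB = 64.6 - 2.9x.
Set SMB = MC: 64.6 - 2.9x = 18.8 + 2.1x → x* = 9.1600.
Gap = |7.8431 − 9.1600| = 1.3169.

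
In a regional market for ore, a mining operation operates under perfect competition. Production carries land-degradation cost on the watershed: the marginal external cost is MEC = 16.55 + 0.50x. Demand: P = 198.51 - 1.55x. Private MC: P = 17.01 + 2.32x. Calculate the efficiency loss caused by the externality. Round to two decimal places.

Market equilibrium (private): 17.01 + 2.32x = 198.51 - 1.55x → x_m = 46.8992.
Social marginal cost = private MC + MEC = 33.56 + 2.82x.
Set SMC = demand: 33.56 + 2.82x = 198.51 - 1.55x → x* = 37.7460.
Height of the DWL triangle at x_m is SMC(x_m) − demand(x_m) = MEC(x_m) = 39.9996.
DWL = ½ × 9.1532 × 39.9996 = 183.0622.

DWL = 183.06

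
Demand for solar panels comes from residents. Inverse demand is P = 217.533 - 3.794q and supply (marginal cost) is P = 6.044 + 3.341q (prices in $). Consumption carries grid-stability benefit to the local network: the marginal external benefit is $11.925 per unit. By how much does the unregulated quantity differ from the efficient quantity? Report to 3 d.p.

Market equilibrium (private): 6.044 + 3.341q = 217.533 - 3.794q → q_m = 29.6411.
Social marginal benefit = demand + MEB = 229.458 - 3.794q.
Set SMB = MC: 229.458 - 3.794q = 6.044 + 3.341q → q* = 31.3124.
Gap = |29.6411 − 31.3124| = 1.6713.

1.671 units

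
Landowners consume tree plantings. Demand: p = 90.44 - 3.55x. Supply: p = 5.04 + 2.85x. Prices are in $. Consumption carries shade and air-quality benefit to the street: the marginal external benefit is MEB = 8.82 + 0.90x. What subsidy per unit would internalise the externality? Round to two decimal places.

subsidy = $24.24 per unit

Social marginal benefit = demand + MEB = 99.26 - 2.65x.
Set SMB = MC: 99.26 - 2.65x = 5.04 + 2.85x → x* = 17.1309.
The Pigouvian subsidy equals MEB at x*: 8.82 + 0.90×17.1309 = 24.2378.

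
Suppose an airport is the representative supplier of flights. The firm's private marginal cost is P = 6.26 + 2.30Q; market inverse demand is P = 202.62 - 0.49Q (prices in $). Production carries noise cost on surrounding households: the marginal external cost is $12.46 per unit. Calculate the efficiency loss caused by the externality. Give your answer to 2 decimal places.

DWL = $27.82

Market equilibrium (private): 6.26 + 2.30Q = 202.62 - 0.49Q → Q_m = 70.3799.
Social marginal cost = private MC + MEC = 18.72 + 2.30Q.
Set SMC = demand: 18.72 + 2.30Q = 202.62 - 0.49Q → Q* = 65.9140.
Height of the DWL triangle at Q_m is SMC(Q_m) − demand(Q_m) = MEC(Q_m) = 12.4600.
DWL = ½ × 4.4659 × 12.4600 = 27.8226.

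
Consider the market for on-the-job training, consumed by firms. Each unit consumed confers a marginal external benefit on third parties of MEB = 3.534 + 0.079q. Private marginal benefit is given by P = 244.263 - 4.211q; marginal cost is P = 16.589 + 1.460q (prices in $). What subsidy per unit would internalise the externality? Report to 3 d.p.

subsidy = $6.800 per unit

Social marginal benefit = demand + MEB = 247.797 - 4.132q.
Set SMB = MC: 247.797 - 4.132q = 16.589 + 1.460q → q* = 41.3462.
The Pigouvian subsidy equals MEB at q*: 3.534 + 0.079×41.3462 = 6.8003.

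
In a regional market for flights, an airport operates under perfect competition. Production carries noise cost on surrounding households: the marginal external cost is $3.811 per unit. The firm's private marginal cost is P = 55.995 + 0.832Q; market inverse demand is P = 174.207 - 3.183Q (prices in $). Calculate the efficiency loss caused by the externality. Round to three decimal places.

DWL = $1.809

Market equilibrium (private): 55.995 + 0.832Q = 174.207 - 3.183Q → Q_m = 29.4426.
Social marginal cost = private MC + MEC = 59.806 + 0.832Q.
Set SMC = demand: 59.806 + 0.832Q = 174.207 - 3.183Q → Q* = 28.4934.
Height of the DWL triangle at Q_m is SMC(Q_m) − demand(Q_m) = MEC(Q_m) = 3.8110.
DWL = ½ × 0.9492 × 3.8110 = 1.8087.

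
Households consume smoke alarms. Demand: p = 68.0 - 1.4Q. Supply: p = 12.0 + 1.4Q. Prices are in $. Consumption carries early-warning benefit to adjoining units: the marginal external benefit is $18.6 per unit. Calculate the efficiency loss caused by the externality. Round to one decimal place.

DWL = $61.8

Market equilibrium (private): 12.0 + 1.4Q = 68.0 - 1.4Q → Q_m = 20.0000.
Social marginal benefit = demand + MEB = 86.6 - 1.4Q.
Set SMB = MC: 86.6 - 1.4Q = 12.0 + 1.4Q → Q* = 26.6429.
Height of the DWL triangle at Q_m is SMB(Q_m) − MC(Q_m) = MEB(Q_m) = 18.6000.
DWL = ½ × 6.6429 × 18.6000 = 61.7790.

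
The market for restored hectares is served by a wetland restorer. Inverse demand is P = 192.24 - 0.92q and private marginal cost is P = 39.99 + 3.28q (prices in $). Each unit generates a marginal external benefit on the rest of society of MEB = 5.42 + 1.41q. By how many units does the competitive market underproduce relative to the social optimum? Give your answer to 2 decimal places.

20.26 units

Market equilibrium (private): 39.99 + 3.28q = 192.24 - 0.92q → q_m = 36.2500.
Social marginal cost = private MC − MEB = 34.57 + 1.87q.
Set SMC = demand: 34.57 + 1.87q = 192.24 - 0.92q → q* = 56.5125.
Gap = |36.2500 − 56.5125| = 20.2625.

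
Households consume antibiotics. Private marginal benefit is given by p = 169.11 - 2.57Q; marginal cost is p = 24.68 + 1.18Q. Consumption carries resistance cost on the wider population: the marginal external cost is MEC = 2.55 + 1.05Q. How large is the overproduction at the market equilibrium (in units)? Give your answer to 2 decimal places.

8.96 units

Market equilibrium (private): 24.68 + 1.18Q = 169.11 - 2.57Q → Q_m = 38.5147.
Social marginal benefit = demand − MEC = 166.56 - 3.62Q.
Set SMB = MC: 166.56 - 3.62Q = 24.68 + 1.18Q → Q* = 29.5583.
Gap = |38.5147 − 29.5583| = 8.9564.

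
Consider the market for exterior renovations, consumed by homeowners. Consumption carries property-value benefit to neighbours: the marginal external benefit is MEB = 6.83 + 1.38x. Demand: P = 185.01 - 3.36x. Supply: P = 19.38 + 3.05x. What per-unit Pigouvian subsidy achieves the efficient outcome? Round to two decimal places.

subsidy = 54.15 per unit

Social marginal benefit = demand + MEB = 191.84 - 1.98x.
Set SMB = MC: 191.84 - 1.98x = 19.38 + 3.05x → x* = 34.2863.
The Pigouvian subsidy equals MEB at x*: 6.83 + 1.38×34.2863 = 54.1451.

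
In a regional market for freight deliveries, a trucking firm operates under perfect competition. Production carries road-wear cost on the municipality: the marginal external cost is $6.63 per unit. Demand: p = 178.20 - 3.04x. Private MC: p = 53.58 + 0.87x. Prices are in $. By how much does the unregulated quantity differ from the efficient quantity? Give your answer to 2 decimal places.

Market equilibrium (private): 53.58 + 0.87x = 178.20 - 3.04x → x_m = 31.8721.
Social marginal cost = private MC + MEC = 60.21 + 0.87x.
Set SMC = demand: 60.21 + 0.87x = 178.20 - 3.04x → x* = 30.1765.
Gap = |31.8721 − 30.1765| = 1.6956.

1.70 units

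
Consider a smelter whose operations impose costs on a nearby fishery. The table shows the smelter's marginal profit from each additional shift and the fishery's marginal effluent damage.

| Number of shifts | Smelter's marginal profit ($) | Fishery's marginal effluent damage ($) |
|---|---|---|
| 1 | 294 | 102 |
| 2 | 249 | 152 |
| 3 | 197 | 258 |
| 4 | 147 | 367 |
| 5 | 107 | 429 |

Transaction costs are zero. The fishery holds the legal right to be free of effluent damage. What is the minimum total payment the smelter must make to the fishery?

Efficient level: marginal profit ≥ marginal effluent damage through level 2, so k* = 2.
With the fishery holding the right, the smelter must at least compensate total damage at k*: 102 + 152 = 254.

$254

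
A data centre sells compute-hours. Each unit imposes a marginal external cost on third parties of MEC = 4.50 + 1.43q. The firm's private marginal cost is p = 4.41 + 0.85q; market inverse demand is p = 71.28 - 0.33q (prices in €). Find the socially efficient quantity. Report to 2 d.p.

Social marginal cost = private MC + MEC = 8.91 + 2.28q.
Set SMC = demand: 8.91 + 2.28q = 71.28 - 0.33q → q* = 23.8966.

q* = 23.90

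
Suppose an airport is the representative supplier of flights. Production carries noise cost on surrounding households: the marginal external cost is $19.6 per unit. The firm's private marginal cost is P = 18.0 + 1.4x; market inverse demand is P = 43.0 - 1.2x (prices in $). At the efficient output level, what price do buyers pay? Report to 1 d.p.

P = $40.5

Social marginal cost = private MC + MEC = 37.6 + 1.4x.
Set SMC = demand: 37.6 + 1.4x = 43.0 - 1.2x → x* = 2.0769.
Consumer price on the demand curve at x*: 43.0 − 1.2×2.0769 = 40.5077.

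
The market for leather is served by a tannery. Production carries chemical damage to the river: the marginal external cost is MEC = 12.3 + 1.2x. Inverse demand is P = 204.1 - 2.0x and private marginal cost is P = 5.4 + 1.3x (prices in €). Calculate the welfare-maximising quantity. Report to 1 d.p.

x* = 41.4

Social marginal cost = private MC + MEC = 17.7 + 2.5x.
Set SMC = demand: 17.7 + 2.5x = 204.1 - 2.0x → x* = 41.4222.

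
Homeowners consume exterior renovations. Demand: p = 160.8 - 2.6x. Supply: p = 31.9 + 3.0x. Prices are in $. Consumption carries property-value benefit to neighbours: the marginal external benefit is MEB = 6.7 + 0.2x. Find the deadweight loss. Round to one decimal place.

DWL = $11.8

Market equilibrium (private): 31.9 + 3.0x = 160.8 - 2.6x → x_m = 23.0179.
Social marginal benefit = demand + MEB = 167.5 - 2.4x.
Set SMB = MC: 167.5 - 2.4x = 31.9 + 3.0x → x* = 25.1111.
Height of the DWL triangle at x_m is SMB(x_m) − MC(x_m) = MEB(x_m) = 11.3036.
DWL = ½ × 2.0932 × 11.3036 = 11.8303.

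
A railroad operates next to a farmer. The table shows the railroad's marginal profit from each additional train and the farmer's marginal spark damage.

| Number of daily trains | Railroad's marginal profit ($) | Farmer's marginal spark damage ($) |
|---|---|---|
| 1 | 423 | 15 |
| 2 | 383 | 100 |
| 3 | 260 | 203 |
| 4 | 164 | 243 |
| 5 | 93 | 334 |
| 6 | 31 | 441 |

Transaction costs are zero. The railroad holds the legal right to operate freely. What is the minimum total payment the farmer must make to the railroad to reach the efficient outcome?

$288

Left alone the railroad would choose level 6 (marginal profit stays positive).
Efficient level: k* = 3 (marginal profit ≥ marginal spark damage through 3).
The farmer must at least cover the railroad's forgone profit from cutting 6→3: 164 + 93 + 31 = 288.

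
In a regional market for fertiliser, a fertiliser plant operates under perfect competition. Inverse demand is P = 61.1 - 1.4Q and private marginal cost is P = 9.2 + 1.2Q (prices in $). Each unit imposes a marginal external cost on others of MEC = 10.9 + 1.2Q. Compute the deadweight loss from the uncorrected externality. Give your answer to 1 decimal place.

DWL = $159.8

Market equilibrium (private): 9.2 + 1.2Q = 61.1 - 1.4Q → Q_m = 19.9615.
Social marginal cost = private MC + MEC = 20.1 + 2.4Q.
Set SMC = demand: 20.1 + 2.4Q = 61.1 - 1.4Q → Q* = 10.7895.
Between Q* and Q_m the wedge SMC − demand runs linearly from 0 to MEC(Q_m), so the loss is a triangle.
DWL = ½ × 9.1720 × 34.8538 = 159.8395.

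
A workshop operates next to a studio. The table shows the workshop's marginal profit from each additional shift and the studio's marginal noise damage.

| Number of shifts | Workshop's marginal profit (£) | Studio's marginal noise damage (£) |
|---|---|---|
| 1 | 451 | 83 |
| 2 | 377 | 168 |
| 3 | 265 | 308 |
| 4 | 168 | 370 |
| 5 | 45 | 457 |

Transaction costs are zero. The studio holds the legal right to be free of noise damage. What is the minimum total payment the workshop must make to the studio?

£251

Efficient level: marginal profit ≥ marginal noise damage through level 2, so k* = 2.
With the studio holding the right, the workshop must at least compensate total damage at k*: 83 + 168 = 251.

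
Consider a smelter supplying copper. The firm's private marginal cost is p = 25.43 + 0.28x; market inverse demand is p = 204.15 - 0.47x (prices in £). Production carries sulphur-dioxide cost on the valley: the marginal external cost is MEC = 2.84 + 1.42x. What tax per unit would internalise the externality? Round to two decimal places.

tax = £117.93 per unit

Social marginal cost = private MC + MEC = 28.27 + 1.70x.
Set SMC = demand: 28.27 + 1.70x = 204.15 - 0.47x → x* = 81.0507.
The Pigouvian tax equals MEC at x*: 2.84 + 1.42×81.0507 = 117.9320.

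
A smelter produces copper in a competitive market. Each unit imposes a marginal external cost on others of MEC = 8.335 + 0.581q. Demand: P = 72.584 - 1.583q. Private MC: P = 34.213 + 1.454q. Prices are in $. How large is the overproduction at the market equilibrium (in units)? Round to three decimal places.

Market equilibrium (private): 34.213 + 1.454q = 72.584 - 1.583q → q_m = 12.6345.
Social marginal cost = private MC + MEC = 42.548 + 2.035q.
Set SMC = demand: 42.548 + 2.035q = 72.584 - 1.583q → q* = 8.3018.
Gap = |12.6345 − 8.3018| = 4.3327.

4.333 units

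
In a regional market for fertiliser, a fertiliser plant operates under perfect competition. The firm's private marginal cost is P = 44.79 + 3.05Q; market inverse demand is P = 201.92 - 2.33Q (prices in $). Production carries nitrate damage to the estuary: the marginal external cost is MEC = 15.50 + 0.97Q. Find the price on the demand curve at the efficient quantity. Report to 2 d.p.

Social marginal cost = private MC + MEC = 60.29 + 4.02Q.
Set SMC = demand: 60.29 + 4.02Q = 201.92 - 2.33Q → Q* = 22.3039.
Consumer price on the demand curve at Q*: 201.92 − 2.33×22.3039 = 149.9519.

P = $149.95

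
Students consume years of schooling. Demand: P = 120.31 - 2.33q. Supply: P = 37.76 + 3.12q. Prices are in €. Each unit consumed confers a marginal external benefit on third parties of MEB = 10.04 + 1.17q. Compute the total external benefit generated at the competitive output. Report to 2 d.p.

Market equilibrium (private): 37.76 + 3.12q = 120.31 - 2.33q → q_m = 15.1468.
Total external benefit = ∫₀^{q_m} (10.04 + 1.17q) dq = 10.04×15.1468 + ½×1.17×15.1468² = 286.2878.

€286.29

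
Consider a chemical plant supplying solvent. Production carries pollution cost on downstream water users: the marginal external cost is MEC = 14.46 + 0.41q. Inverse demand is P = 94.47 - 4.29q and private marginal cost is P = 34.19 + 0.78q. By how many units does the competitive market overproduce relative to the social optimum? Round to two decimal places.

3.53 units

Market equilibrium (private): 34.19 + 0.78q = 94.47 - 4.29q → q_m = 11.8895.
Social marginal cost = private MC + MEC = 48.65 + 1.19q.
Set SMC = demand: 48.65 + 1.19q = 94.47 - 4.29q → q* = 8.3613.
Gap = |11.8895 − 8.3613| = 3.5282.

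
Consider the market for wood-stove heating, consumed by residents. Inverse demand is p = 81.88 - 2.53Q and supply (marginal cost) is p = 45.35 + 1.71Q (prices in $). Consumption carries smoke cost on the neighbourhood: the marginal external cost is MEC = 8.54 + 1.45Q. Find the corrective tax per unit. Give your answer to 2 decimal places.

tax = $15.67 per unit

Social marginal benefit = demand − MEC = 73.34 - 3.98Q.
Set SMB = MC: 73.34 - 3.98Q = 45.35 + 1.71Q → Q* = 4.9192.
The Pigouvian tax equals MEC at Q*: 8.54 + 1.45×4.9192 = 15.6728.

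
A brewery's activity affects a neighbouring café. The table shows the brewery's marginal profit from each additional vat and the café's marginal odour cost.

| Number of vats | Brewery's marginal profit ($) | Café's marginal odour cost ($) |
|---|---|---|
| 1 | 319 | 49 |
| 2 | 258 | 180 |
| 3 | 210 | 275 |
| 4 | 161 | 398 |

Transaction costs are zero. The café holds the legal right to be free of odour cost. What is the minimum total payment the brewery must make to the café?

$229

Efficient level: marginal profit ≥ marginal odour cost through level 2, so k* = 2.
With the café holding the right, the brewery must at least compensate total damage at k*: 49 + 180 = 229.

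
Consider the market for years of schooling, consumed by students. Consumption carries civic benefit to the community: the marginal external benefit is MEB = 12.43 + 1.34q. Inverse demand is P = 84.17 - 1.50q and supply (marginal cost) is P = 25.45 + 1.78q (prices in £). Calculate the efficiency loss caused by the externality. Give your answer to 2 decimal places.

Market equilibrium (private): 25.45 + 1.78q = 84.17 - 1.50q → q_m = 17.9024.
Social marginal benefit = demand + MEB = 96.60 - 0.16q.
Set SMB = MC: 96.60 - 0.16q = 25.45 + 1.78q → q* = 36.6753.
Between q* and q_m the wedge SMB − MC runs linearly from 0 to MEB(q_m), so the loss is a triangle.
DWL = ½ × 18.7729 × 36.4193 = 341.8479.

DWL = £341.85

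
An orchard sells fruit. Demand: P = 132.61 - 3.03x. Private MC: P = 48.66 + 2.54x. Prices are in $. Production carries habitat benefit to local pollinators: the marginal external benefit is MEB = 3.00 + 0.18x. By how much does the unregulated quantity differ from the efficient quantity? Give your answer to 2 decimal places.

Market equilibrium (private): 48.66 + 2.54x = 132.61 - 3.03x → x_m = 15.0718.
Social marginal cost = private MC − MEB = 45.66 + 2.36x.
Set SMC = demand: 45.66 + 2.36x = 132.61 - 3.03x → x* = 16.1317.
Gap = |15.0718 − 16.1317| = 1.0599.

1.06 units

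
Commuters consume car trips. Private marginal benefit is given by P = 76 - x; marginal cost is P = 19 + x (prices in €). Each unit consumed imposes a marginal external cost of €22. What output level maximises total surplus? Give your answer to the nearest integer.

x* = 18

Social marginal benefit = demand − MEC = 54 - x.
Set SMB = MC: 54 - x = 19 + x → x* = 17.5000.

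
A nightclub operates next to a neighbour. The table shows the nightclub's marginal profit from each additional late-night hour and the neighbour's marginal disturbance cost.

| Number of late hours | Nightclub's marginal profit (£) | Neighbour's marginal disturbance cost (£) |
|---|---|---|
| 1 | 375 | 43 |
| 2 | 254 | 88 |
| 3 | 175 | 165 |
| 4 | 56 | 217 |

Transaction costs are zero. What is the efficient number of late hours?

3

Bargaining reaches the level where marginal profit last exceeds marginal disturbance cost.
That holds through level 3 (175 ≥ 165) but not at 4 (56 < 217).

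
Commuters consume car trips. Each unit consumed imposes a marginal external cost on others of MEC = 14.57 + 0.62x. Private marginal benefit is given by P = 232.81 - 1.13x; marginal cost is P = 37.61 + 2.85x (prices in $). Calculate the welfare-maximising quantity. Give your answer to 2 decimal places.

Social marginal benefit = demand − MEC = 218.24 - 1.75x.
Set SMB = MC: 218.24 - 1.75x = 37.61 + 2.85x → x* = 39.2674.

x* = 39.27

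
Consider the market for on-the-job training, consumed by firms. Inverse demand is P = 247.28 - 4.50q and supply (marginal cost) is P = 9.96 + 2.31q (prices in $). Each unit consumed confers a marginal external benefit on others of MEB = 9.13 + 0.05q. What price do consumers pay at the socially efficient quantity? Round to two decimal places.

Social marginal benefit = demand + MEB = 256.41 - 4.45q.
Set SMB = MC: 256.41 - 4.45q = 9.96 + 2.31q → q* = 36.4571.
Consumer price on the demand curve at q*: 247.28 − 4.50×36.4571 = 83.2231.

P = $83.22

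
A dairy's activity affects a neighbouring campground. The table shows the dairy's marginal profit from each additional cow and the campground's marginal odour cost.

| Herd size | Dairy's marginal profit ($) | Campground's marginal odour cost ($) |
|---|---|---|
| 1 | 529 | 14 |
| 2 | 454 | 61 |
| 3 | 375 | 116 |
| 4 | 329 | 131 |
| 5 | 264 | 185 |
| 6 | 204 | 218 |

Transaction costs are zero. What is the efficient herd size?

5

Bargaining reaches the level where marginal profit last exceeds marginal odour cost.
That holds through level 5 (264 ≥ 185) but not at 6 (204 < 218).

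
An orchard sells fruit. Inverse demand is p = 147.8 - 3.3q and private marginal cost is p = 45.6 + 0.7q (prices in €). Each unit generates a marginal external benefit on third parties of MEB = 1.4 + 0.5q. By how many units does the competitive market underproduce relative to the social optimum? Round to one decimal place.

Market equilibrium (private): 45.6 + 0.7q = 147.8 - 3.3q → q_m = 25.5500.
Social marginal cost = private MC − MEB = 44.2 + 0.2q.
Set SMC = demand: 44.2 + 0.2q = 147.8 - 3.3q → q* = 29.6000.
Gap = |25.5500 − 29.6000| = 4.0500.

4.1 units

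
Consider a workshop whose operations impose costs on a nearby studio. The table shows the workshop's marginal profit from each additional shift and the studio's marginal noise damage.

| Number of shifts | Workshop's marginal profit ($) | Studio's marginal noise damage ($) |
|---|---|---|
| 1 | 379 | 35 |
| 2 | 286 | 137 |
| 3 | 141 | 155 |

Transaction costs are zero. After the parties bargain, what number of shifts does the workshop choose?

2

Bargaining reaches the level where marginal profit last exceeds marginal noise damage.
That holds through level 2 (286 ≥ 137) but not at 3 (141 < 155).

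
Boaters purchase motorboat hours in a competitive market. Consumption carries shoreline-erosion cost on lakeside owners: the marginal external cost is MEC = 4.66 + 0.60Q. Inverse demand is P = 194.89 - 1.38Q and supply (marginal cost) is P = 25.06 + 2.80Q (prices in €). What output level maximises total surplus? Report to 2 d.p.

Q* = 34.55

Social marginal benefit = demand − MEC = 190.23 - 1.98Q.
Set SMB = MC: 190.23 - 1.98Q = 25.06 + 2.80Q → Q* = 34.5544.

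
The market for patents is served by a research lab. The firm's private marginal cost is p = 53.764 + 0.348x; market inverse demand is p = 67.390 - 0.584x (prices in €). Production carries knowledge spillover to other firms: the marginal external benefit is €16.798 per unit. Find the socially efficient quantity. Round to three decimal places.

Social marginal cost = private MC − MEB = 36.966 + 0.348x.
Set SMC = demand: 36.966 + 0.348x = 67.390 - 0.584x → x* = 32.6438.

x* = 32.644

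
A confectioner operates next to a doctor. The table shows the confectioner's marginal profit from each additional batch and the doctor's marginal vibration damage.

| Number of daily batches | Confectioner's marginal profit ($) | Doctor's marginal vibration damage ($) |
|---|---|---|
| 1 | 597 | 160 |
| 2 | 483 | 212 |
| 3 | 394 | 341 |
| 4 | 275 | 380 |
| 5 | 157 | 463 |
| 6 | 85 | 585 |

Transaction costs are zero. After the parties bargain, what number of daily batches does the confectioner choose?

3

Bargaining reaches the level where marginal profit last exceeds marginal vibration damage.
That holds through level 3 (394 ≥ 341) but not at 4 (275 < 380).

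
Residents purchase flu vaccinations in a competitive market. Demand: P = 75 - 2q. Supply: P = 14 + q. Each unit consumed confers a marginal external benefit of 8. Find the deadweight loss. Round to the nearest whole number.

DWL = 11

Market equilibrium (private): 14 + q = 75 - 2q → q_m = 20.3333.
Social marginal benefit = demand + MEB = 83 - 2q.
Set SMB = MC: 83 - 2q = 14 + q → q* = 23.0000.
Between q* and q_m the wedge SMB − MC runs linearly from 0 to MEB(q_m), so the loss is a triangle.
DWL = ½ × 2.6667 × 8.0000 = 10.6668.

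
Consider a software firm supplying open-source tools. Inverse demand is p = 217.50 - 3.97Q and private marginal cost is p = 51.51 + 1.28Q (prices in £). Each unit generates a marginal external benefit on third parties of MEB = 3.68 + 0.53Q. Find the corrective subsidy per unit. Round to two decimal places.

Social marginal cost = private MC − MEB = 47.83 + 0.75Q.
Set SMC = demand: 47.83 + 0.75Q = 217.50 - 3.97Q → Q* = 35.9470.
The Pigouvian subsidy equals MEB at Q*: 3.68 + 0.53×35.9470 = 22.7319.

subsidy = £22.73 per unit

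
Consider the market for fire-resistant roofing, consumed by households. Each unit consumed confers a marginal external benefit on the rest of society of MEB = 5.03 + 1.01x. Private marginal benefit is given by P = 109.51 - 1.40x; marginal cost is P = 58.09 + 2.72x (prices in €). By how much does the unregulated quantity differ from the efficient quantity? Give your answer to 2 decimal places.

5.67 units

Market equilibrium (private): 58.09 + 2.72x = 109.51 - 1.40x → x_m = 12.4806.
Social marginal benefit = demand + MEB = 114.54 - 0.39x.
Set SMB = MC: 114.54 - 0.39x = 58.09 + 2.72x → x* = 18.1511.
Gap = |12.4806 − 18.1511| = 5.6705.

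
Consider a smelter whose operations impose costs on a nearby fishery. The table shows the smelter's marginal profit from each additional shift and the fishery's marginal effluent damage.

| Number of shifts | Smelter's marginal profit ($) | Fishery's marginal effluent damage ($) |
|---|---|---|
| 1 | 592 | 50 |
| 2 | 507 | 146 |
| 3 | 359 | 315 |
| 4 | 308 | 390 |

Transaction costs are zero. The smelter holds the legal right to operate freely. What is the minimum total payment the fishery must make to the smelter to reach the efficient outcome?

Left alone the smelter would choose level 4 (marginal profit stays positive).
Efficient level: k* = 3 (marginal profit ≥ marginal effluent damage through 3).
The fishery must at least cover the smelter's forgone profit from cutting 4→3: 308 = 308.

$308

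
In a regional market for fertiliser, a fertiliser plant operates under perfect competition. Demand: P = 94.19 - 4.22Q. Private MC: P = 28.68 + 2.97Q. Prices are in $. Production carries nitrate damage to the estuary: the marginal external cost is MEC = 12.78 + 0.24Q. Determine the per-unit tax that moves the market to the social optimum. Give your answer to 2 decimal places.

tax = $14.48 per unit

Social marginal cost = private MC + MEC = 41.46 + 3.21Q.
Set SMC = demand: 41.46 + 3.21Q = 94.19 - 4.22Q → Q* = 7.0969.
The Pigouvian tax equals MEC at Q*: 12.78 + 0.24×7.0969 = 14.4833.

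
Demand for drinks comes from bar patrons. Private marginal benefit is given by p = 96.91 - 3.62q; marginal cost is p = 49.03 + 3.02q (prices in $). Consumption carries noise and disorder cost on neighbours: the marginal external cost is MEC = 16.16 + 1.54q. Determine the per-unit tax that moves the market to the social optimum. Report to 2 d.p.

tax = $22.13 per unit

Social marginal benefit = demand − MEC = 80.75 - 5.16q.
Set SMB = MC: 80.75 - 5.16q = 49.03 + 3.02q → q* = 3.8778.
The Pigouvian tax equals MEC at q*: 16.16 + 1.54×3.8778 = 22.1318.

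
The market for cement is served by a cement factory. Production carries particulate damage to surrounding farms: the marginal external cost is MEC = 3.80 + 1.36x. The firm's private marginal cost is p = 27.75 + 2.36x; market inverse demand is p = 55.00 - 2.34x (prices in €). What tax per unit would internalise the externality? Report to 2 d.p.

Social marginal cost = private MC + MEC = 31.55 + 3.72x.
Set SMC = demand: 31.55 + 3.72x = 55.00 - 2.34x → x* = 3.8696.
The Pigouvian tax equals MEC at x*: 3.80 + 1.36×3.8696 = 9.0627.

tax = €9.06 per unit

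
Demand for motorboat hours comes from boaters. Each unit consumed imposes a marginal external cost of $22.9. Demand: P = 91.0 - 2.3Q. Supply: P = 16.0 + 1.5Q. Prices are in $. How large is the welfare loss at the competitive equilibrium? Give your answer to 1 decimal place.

DWL = $69.0

Market equilibrium (private): 16.0 + 1.5Q = 91.0 - 2.3Q → Q_m = 19.7368.
Social marginal benefit = demand − MEC = 68.1 - 2.3Q.
Set SMB = MC: 68.1 - 2.3Q = 16.0 + 1.5Q → Q* = 13.7105.
The loss is the area between SMB and MC from Q* to Q_m; with linear curves that's a triangle of height MEC(Q_m).
DWL = ½ × 6.0263 × 22.9000 = 69.0011.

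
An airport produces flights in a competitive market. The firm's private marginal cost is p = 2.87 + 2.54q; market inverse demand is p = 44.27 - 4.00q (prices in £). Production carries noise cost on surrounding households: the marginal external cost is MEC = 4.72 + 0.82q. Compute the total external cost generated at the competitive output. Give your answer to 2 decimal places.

£46.31

Market equilibrium (private): 2.87 + 2.54q = 44.27 - 4.00q → q_m = 6.3303.
Total external cost = ∫₀^{q_m} (4.72 + 0.82q) dq = 4.72×6.3303 + ½×0.82×6.3303² = 46.3088.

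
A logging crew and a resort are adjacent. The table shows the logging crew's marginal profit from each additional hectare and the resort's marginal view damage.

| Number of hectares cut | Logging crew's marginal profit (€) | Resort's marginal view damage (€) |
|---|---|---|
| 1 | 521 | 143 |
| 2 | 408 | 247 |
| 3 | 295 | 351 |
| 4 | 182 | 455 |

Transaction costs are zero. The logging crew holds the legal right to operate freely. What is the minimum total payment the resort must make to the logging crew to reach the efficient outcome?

Left alone the logging crew would choose level 4 (marginal profit stays positive).
Efficient level: k* = 2 (marginal profit ≥ marginal view damage through 2).
The resort must at least cover the logging crew's forgone profit from cutting 4→2: 295 + 182 = 477.

€477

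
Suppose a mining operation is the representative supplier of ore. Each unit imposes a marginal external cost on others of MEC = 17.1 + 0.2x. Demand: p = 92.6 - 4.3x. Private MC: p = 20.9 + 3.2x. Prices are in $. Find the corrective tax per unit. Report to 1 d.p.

Social marginal cost = private MC + MEC = 38.0 + 3.4x.
Set SMC = demand: 38.0 + 3.4x = 92.6 - 4.3x → x* = 7.0909.
The Pigouvian tax equals MEC at x*: 17.1 + 0.2×7.0909 = 18.5182.

tax = $18.5 per unit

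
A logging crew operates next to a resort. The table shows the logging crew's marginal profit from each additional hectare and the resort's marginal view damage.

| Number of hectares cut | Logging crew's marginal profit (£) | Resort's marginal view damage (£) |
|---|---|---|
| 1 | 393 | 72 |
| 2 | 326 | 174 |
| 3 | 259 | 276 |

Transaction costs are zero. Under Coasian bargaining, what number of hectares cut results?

Bargaining reaches the level where marginal profit last exceeds marginal view damage.
That holds through level 2 (326 ≥ 174) but not at 3 (259 < 276).

2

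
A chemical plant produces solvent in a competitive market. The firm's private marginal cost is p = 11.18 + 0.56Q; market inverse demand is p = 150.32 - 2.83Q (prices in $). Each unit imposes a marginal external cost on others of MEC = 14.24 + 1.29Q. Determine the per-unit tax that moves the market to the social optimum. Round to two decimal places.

tax = $48.67 per unit

Social marginal cost = private MC + MEC = 25.42 + 1.85Q.
Set SMC = demand: 25.42 + 1.85Q = 150.32 - 2.83Q → Q* = 26.6880.
The Pigouvian tax equals MEC at Q*: 14.24 + 1.29×26.6880 = 48.6675.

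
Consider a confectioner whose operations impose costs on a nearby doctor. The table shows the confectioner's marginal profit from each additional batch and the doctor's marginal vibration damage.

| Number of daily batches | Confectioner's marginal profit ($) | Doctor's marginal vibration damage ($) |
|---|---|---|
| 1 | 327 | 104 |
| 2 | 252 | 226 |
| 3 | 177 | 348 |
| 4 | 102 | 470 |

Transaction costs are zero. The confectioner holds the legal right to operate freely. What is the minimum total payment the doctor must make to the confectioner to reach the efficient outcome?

Left alone the confectioner would choose level 4 (marginal profit stays positive).
Efficient level: k* = 2 (marginal profit ≥ marginal vibration damage through 2).
The doctor must at least cover the confectioner's forgone profit from cutting 4→2: 177 + 102 = 279.

$279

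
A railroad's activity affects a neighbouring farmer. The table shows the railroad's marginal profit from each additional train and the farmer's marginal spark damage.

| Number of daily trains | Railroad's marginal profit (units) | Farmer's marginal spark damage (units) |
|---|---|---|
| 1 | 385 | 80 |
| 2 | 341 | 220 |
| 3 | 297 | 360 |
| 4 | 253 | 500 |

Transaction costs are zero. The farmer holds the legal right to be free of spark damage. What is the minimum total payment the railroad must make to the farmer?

300

Efficient level: marginal profit ≥ marginal spark damage through level 2, so k* = 2.
With the farmer holding the right, the railroad must at least compensate total damage at k*: 80 + 220 = 300.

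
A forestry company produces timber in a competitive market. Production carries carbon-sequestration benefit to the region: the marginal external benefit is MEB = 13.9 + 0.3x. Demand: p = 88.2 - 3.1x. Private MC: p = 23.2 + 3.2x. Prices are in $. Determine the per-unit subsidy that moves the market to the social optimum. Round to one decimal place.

Social marginal cost = private MC − MEB = 9.3 + 2.9x.
Set SMC = demand: 9.3 + 2.9x = 88.2 - 3.1x → x* = 13.1500.
The Pigouvian subsidy equals MEB at x*: 13.9 + 0.3×13.1500 = 17.8450.

subsidy = $17.8 per unit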